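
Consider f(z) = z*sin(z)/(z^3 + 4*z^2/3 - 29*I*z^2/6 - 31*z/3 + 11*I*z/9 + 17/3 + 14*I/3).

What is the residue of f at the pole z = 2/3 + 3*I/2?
Write f(z) = P(z)/Q(z) with P(z) = z*sin(z) and Q(z) = z^3 + 4*z^2/3 - 29*I*z^2/6 - 31*z/3 + 11*I*z/9 + 17/3 + 14*I/3.
The denominator factors as Q(z) = (z - 2/3 - 3*I/2)*(z - 1 - I/3)*(z + 3 - 3*I), so z = 2/3 + 3*I/2 is a simple zero of Q and P is analytic there; z = 2/3 + 3*I/2 is therefore a simple pole and
  Res(f, z₀) = P(z₀)/Q'(z₀).

Q'(z) = 3*z^2 + 8*z/3 - 29*I*z/3 - 31/3 + 11*I/9, so Q'(2/3 + 3*I/2) = 19/36 + 43*I/9.
P(2/3 + 3*I/2) = (2/3 + 3*I/2)*sin(2/3 + 3*I/2).

Res(f, 2/3 + 3*I/2) = ((2/3 + 3*I/2)*sin(2/3 + 3*I/2))/(19/36 + 43*I/9) = (9744/29945 - 3102*I/29945)*sin(2/3 + 3*I/2)

Final answer: (9744/29945 - 3102*I/29945)*sin(2/3 + 3*I/2)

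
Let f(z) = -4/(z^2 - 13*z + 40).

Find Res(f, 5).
4/3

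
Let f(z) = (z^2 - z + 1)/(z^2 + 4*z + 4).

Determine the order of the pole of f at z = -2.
Factor the denominator:
  z^2 + 4*z + 4 = (z + 2)^2

The numerator P(z) = z^2 - z + 1 has P(-2) = 7 ≠ 0, so no factor of (z + 2) cancels.
Near z = -2 we can therefore write f(z) = g(z)/(z + 2)^2 with g analytic at -2 and g(-2) ≠ 0 (g is just the numerator).

Hence z = -2 is a pole of order 2.

Final answer: 2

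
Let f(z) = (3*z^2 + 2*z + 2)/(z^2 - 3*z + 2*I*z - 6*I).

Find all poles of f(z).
The singularities of f are the zeros of the denominator. Factoring,
  z^2 - 3*z + 2*I*z - 6*I = (z + 2*I)*(z - 3)
so the candidates are z = -2*I, z = 3.

Check the numerator P(z) = 3*z^2 + 2*z + 2 at each one:
  P(-2*I) = -10 - 4*I ≠ 0, so z = -2*I is a (simple) pole.
  P(3) = 35 ≠ 0, so z = 3 is a (simple) pole.

Poles of f: {-2*I, 3}

Final answer: {-2*I, 3}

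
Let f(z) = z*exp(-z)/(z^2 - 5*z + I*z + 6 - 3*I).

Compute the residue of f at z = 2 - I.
(-1/2 + 3*I/2)*exp(-2 + I)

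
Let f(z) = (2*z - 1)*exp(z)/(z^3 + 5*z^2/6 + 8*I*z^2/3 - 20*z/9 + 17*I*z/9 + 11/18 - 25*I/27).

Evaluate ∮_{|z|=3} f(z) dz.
pi*(5472/5069 - 7968*I/5069)*exp(-3/2 - 2*I/3) + pi*(-22/137 + 8*I/137)*exp(1/3) + pi*(-34/37 + 56*I/37)*exp(1/3 - 2*I)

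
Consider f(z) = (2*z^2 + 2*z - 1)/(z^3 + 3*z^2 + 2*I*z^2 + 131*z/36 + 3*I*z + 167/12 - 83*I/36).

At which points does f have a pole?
The singularities of f are the zeros of the denominator. Factoring,
  z^3 + 3*z^2 + 2*I*z^2 + 131*z/36 + 3*I*z + 167/12 - 83*I/36 = (z + 3 + I/2)*(z + 1/3 + 3*I)*(z - 1/3 - 3*I/2)
so the candidates are z = -3 - I/2, z = -1/3 - 3*I, z = 1/3 + 3*I/2.

Check the numerator P(z) = 2*z^2 + 2*z - 1 at each one:
  P(-3 - I/2) = 21/2 + 5*I ≠ 0, so z = -3 - I/2 is a (simple) pole.
  P(-1/3 - 3*I) = -175/9 - 2*I ≠ 0, so z = -1/3 - 3*I is a (simple) pole.
  P(1/3 + 3*I/2) = -83/18 + 5*I ≠ 0, so z = 1/3 + 3*I/2 is a (simple) pole.

Poles of f: {-3 - I/2, -1/3 - 3*I, 1/3 + 3*I/2}

Final answer: {-3 - I/2, -1/3 - 3*I, 1/3 + 3*I/2}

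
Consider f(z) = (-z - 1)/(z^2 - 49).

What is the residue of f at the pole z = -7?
Write f(z) = P(z)/Q(z) with P(z) = -z - 1 and Q(z) = z^2 - 49.
The denominator factors as Q(z) = (z + 7)*(z - 7), so z = -7 is a simple zero of Q and P is analytic there; z = -7 is therefore a simple pole and
  Res(f, z₀) = P(z₀)/Q'(z₀).

Q'(z) = 2*z, so Q'(-7) = -14.
P(-7) = 6.

Res(f, -7) = (6)/(-14) = -3/7

Final answer: -3/7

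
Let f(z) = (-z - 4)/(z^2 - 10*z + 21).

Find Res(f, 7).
Write f(z) = P(z)/Q(z) with P(z) = -z - 4 and Q(z) = z^2 - 10*z + 21.
The denominator factors as Q(z) = (z - 7)*(z - 3), so z = 7 is a simple zero of Q and P is analytic there; z = 7 is therefore a simple pole and
  Res(f, z₀) = P(z₀)/Q'(z₀).

Q'(z) = 2*z - 10, so Q'(7) = 4.
P(7) = -11.

Res(f, 7) = (-11)/(4) = -11/4

Final answer: -11/4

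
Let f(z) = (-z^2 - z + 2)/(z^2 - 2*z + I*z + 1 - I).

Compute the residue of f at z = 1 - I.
Write f(z) = P(z)/Q(z) with P(z) = -z^2 - z + 2 and Q(z) = z^2 - 2*z + I*z + 1 - I.
The denominator factors as Q(z) = (z - 1)*(z - 1 + I), so z = 1 - I is a simple zero of Q and P is analytic there; z = 1 - I is therefore a simple pole and
  Res(f, z₀) = P(z₀)/Q'(z₀).

Q'(z) = 2*z - 2 + I, so Q'(1 - I) = -I.
P(1 - I) = 1 + 3*I.

Res(f, 1 - I) = (1 + 3*I)/(-I) = -3 + I

Final answer: -3 + I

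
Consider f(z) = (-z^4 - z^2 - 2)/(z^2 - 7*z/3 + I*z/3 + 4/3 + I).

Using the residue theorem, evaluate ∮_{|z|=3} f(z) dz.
By the residue theorem, ∮_C f(z) dz = 2πi · (sum of the residues of f at the poles inside |z| = 3).

The denominator factors as (z - 2 + I)*(z - 1/3 - 2*I/3), so the singularities of f are simple poles at z = 2 - I, z = 1/3 + 2*I/3.
  |2 - I|² = 5 < 9 = 3², so this pole is inside the contour.
  |1/3 + 2*I/3|² = 5/9 < 9 = 3², so this pole is inside the contour.

With P(z) = -z^4 - z^2 - 2 and Q(z) = z^2 - 7*z/3 + I*z/3 + 4/3 + I, each pole is simple, so Res(f, z₀) = P(z₀)/Q'(z₀) with Q'(z) = 2*z - 7/3 + I/3.
  Res(f, 2 - I) = P(2 - I)/Q'(2 - I) = (2 + 28*I)/(5/3 - 5*I/3) = -39/5 + 9*I
  Res(f, 1/3 + 2*I/3) = P(1/3 + 2*I/3)/Q'(1/3 + 2*I/3) = (-128/81 - 4*I/27)/(-5/3 + 5*I/3) = 58/135 + 14*I/27

Sum of residues inside C: -199/27 + 257*I/27
∮_C f(z) dz = 2πi · (-199/27 + 257*I/27) = pi*(-514/27 - 398*I/27)

Final answer: pi*(-514/27 - 398*I/27)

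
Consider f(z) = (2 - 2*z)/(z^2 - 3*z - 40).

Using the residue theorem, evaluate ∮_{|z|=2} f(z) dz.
By the residue theorem, ∮_C f(z) dz = 2πi · (sum of the residues of f at the poles inside |z| = 2).

The denominator factors as (z - 8)*(z + 5), so the singularities of f are simple poles at z = 8, z = -5.
  |8|² = 64 > 4 = 2², so this pole is outside the contour.
  |-5|² = 25 > 4 = 2², so this pole is outside the contour.

No pole lies inside the contour, so f is analytic on and inside C and the integral is 0 (Cauchy's theorem).

Final answer: 0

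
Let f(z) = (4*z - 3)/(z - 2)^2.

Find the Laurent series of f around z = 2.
Put w = z - (2), i.e. z = w + 2. The denominator is w^2, so it suffices to rewrite the numerator in powers of w.

P(z) = 4*z - 3
P(w + 2) = 5 + 4*w

Dividing each term by w^2:
  f = 5/w^2 + 4/w

Substituting back w = z - 2:
  f(z) = 5/(z - 2)^2 + 4/(z - 2)

The series is finite because the numerator is a polynomial; the negative powers form the principal part, and the coefficient of 1/(z - 2) gives Res(f, 2) = 4.

Final answer: 5/(z - 2)^2 + 4/(z - 2)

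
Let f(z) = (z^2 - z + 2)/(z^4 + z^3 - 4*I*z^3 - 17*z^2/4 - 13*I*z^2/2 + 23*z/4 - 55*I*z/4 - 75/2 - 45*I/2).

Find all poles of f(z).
The singularities of f are the zeros of the denominator. Factoring,
  z^4 + z^3 - 4*I*z^3 - 17*z^2/4 - 13*I*z^2/2 + 23*z/4 - 55*I*z/4 - 75/2 - 45*I/2 = (z - 3/2 - 3*I)*(z + 3 - I)*(z + 2*I)*(z - 1/2 - 2*I)
so the candidates are z = 3/2 + 3*I, z = -3 + I, z = -2*I, z = 1/2 + 2*I.

Check the numerator P(z) = z^2 - z + 2 at each one:
  P(3/2 + 3*I) = -25/4 + 6*I ≠ 0, so z = 3/2 + 3*I is a (simple) pole.
  P(-3 + I) = 13 - 7*I ≠ 0, so z = -3 + I is a (simple) pole.
  P(-2*I) = -2 + 2*I ≠ 0, so z = -2*I is a (simple) pole.
  P(1/2 + 2*I) = -9/4 ≠ 0, so z = 1/2 + 2*I is a (simple) pole.

Poles of f: {-3 + I, -2*I, 1/2 + 2*I, 3/2 + 3*I}

Final answer: {-3 + I, -2*I, 1/2 + 2*I, 3/2 + 3*I}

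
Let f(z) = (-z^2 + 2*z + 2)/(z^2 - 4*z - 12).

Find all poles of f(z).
The singularities of f are the zeros of the denominator. Factoring,
  z^2 - 4*z - 12 = (z + 2)*(z - 6)
so the candidates are z = -2, z = 6.

Check the numerator P(z) = -z^2 + 2*z + 2 at each one:
  P(-2) = -6 ≠ 0, so z = -2 is a (simple) pole.
  P(6) = -22 ≠ 0, so z = 6 is a (simple) pole.

Poles of f: {-2, 6}

Final answer: {-2, 6}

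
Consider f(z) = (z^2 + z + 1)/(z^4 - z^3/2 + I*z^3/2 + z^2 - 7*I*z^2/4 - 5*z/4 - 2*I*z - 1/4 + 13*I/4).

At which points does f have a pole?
The singularities of f are the zeros of the denominator. Factoring,
  z^4 - z^3/2 + I*z^3/2 + z^2 - 7*I*z^2/4 - 5*z/4 - 2*I*z - 1/4 + 13*I/4 = (z + 1 - I/2)*(z - 1)*(z - 1 - I)*(z + 1/2 + 2*I)
so the candidates are z = -1 + I/2, z = 1, z = 1 + I, z = -1/2 - 2*I.

Check the numerator P(z) = z^2 + z + 1 at each one:
  P(-1 + I/2) = 3/4 - I/2 ≠ 0, so z = -1 + I/2 is a (simple) pole.
  P(1) = 3 ≠ 0, so z = 1 is a (simple) pole.
  P(1 + I) = 2 + 3*I ≠ 0, so z = 1 + I is a (simple) pole.
  P(-1/2 - 2*I) = -13/4 ≠ 0, so z = -1/2 - 2*I is a (simple) pole.

Poles of f: {-1 + I/2, -1/2 - 2*I, 1, 1 + I}

Final answer: {-1 + I/2, -1/2 - 2*I, 1, 1 + I}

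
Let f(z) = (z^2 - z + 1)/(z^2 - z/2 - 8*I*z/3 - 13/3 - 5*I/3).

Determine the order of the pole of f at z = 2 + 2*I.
Factor the denominator:
  z^2 - z/2 - 8*I*z/3 - 13/3 - 5*I/3 = (z - 2 - 2*I)*(z + 3/2 - 2*I/3)

The numerator P(z) = z^2 - z + 1 has P(2 + 2*I) = -1 + 6*I ≠ 0, so no factor of (z - 2 - 2*I) cancels.
Near z = 2 + 2*I we can therefore write f(z) = g(z)/(z - 2 - 2*I) with g analytic at 2 + 2*I and g(2 + 2*I) ≠ 0 (g is the numerator divided by the remaining denominator factors).

Hence z = 2 + 2*I is a pole of order 1.

Final answer: 1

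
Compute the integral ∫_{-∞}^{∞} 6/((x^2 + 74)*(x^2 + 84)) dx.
Let f(z) = 6/((z^2 + 74)*(z^2 + 84)). The denominator has no real zeros and deg Q - deg P = 4 ≥ 2, so the integral of f over the upper semicircle |z| = R tends to 0 as R → ∞. Closing the contour in the upper half-plane,
  ∫_{-∞}^{∞} f(x) dx = 2πi · Σ Res(f, z_k)  over the poles with Im z_k > 0.

Zeros of the denominator: z^2 + 74 = 0 gives z = ±sqrt(74)*I; z^2 + 84 = 0 gives z = ±2*sqrt(21)*I.
Upper half-plane: z = 2*sqrt(21)*I, z = sqrt(74)*I (simple).

Each pole is a simple zero of Q(z) = z^4 + 158*z^2 + 6216, so Res(f, z₀) = P(z₀)/Q'(z₀) with P(z) = 6, Q'(z) = 4*z^3 + 316*z:
  Res(f, 2*sqrt(21)*I) = (6)/(-40*sqrt(21)*I) = sqrt(21)*I/140
  Res(f, sqrt(74)*I) = (6)/(20*sqrt(74)*I) = -3*sqrt(74)*I/740

Sum of residues: I*(-21*sqrt(74) + 37*sqrt(21))/5180
∫_{-∞}^{∞} f(x) dx = 2πi · (I*(-21*sqrt(74) + 37*sqrt(21))/5180) = pi*(-37*sqrt(21) + 21*sqrt(74))/2590

Final answer: pi*(-37*sqrt(21) + 21*sqrt(74))/2590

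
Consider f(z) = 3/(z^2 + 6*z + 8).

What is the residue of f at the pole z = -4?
Write f(z) = P(z)/Q(z) with P(z) = 3 and Q(z) = z^2 + 6*z + 8.
The denominator factors as Q(z) = (z + 2)*(z + 4), so z = -4 is a simple zero of Q and P is analytic there; z = -4 is therefore a simple pole and
  Res(f, z₀) = P(z₀)/Q'(z₀).

Q'(z) = 2*z + 6, so Q'(-4) = -2.
P(-4) = 3.

Res(f, -4) = (3)/(-2) = -3/2

Final answer: -3/2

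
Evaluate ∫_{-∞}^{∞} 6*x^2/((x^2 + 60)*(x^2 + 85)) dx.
Let f(z) = 6*z^2/((z^2 + 60)*(z^2 + 85)). The denominator has no real zeros and deg Q - deg P = 2 ≥ 2, so the integral of f over the upper semicircle |z| = R tends to 0 as R → ∞. Closing the contour in the upper half-plane,
  ∫_{-∞}^{∞} f(x) dx = 2πi · Σ Res(f, z_k)  over the poles with Im z_k > 0.

Zeros of the denominator: z^2 + 85 = 0 gives z = ±sqrt(85)*I; z^2 + 60 = 0 gives z = ±2*sqrt(15)*I.
Upper half-plane: z = 2*sqrt(15)*I, z = sqrt(85)*I (simple).

Each pole is a simple zero of Q(z) = z^4 + 145*z^2 + 5100, so Res(f, z₀) = P(z₀)/Q'(z₀) with P(z) = 6*z^2, Q'(z) = 4*z^3 + 290*z:
  Res(f, 2*sqrt(15)*I) = (-360)/(100*sqrt(15)*I) = 6*sqrt(15)*I/25
  Res(f, sqrt(85)*I) = (-510)/(-50*sqrt(85)*I) = -3*sqrt(85)*I/25

Sum of residues: 3*I*(-sqrt(85) + 2*sqrt(15))/25
∫_{-∞}^{∞} f(x) dx = 2πi · (3*I*(-sqrt(85) + 2*sqrt(15))/25) = 6*pi*(-2*sqrt(15) + sqrt(85))/25

Final answer: 6*pi*(-2*sqrt(15) + sqrt(85))/25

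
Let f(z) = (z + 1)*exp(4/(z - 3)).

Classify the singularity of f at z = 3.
Let u = z - 3. Then
  e^(4/u) = Σ_{k≥0} (4)^k/(k!·u^k) = 1 + 4/u + 8/u^2 + 32/(3*u^3) + ...
which has infinitely many negative powers of u, so exp(4/(z - 3)) has an essential singularity at z = 3.
The extra factor z + 1 is a nonzero polynomial; if the product had at most a pole at z = 3, dividing by that polynomial would leave exp(4/(z - 3)) with at most a pole too — contradiction. (Equivalently, the product's Laurent series still has infinitely many negative powers.)
So the singularity is essential.

Final answer: essential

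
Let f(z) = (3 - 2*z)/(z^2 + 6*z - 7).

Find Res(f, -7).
-17/8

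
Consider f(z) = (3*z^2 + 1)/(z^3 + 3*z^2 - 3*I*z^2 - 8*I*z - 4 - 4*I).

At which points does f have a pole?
The singularities of f are the zeros of the denominator. Factoring,
  z^3 + 3*z^2 - 3*I*z^2 - 8*I*z - 4 - 4*I = (z - 2*I)*(z + 1 - I)*(z + 2)
so the candidates are z = 2*I, z = -1 + I, z = -2.

Check the numerator P(z) = 3*z^2 + 1 at each one:
  P(2*I) = -11 ≠ 0, so z = 2*I is a (simple) pole.
  P(-1 + I) = 1 - 6*I ≠ 0, so z = -1 + I is a (simple) pole.
  P(-2) = 13 ≠ 0, so z = -2 is a (simple) pole.

Poles of f: {-2, -1 + I, 2*I}

Final answer: {-2, -1 + I, 2*I}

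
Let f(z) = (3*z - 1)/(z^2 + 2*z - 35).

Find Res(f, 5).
Write f(z) = P(z)/Q(z) with P(z) = 3*z - 1 and Q(z) = z^2 + 2*z - 35.
The denominator factors as Q(z) = (z + 7)*(z - 5), so z = 5 is a simple zero of Q and P is analytic there; z = 5 is therefore a simple pole and
  Res(f, z₀) = P(z₀)/Q'(z₀).

Q'(z) = 2*z + 2, so Q'(5) = 12.
P(5) = 14.

Res(f, 5) = (14)/(12) = 7/6

Final answer: 7/6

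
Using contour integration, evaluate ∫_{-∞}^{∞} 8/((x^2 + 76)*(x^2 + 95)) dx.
Let f(z) = 8/((z^2 + 76)*(z^2 + 95)). The denominator has no real zeros and deg Q - deg P = 4 ≥ 2, so the integral of f over the upper semicircle |z| = R tends to 0 as R → ∞. Closing the contour in the upper half-plane,
  ∫_{-∞}^{∞} f(x) dx = 2πi · Σ Res(f, z_k)  over the poles with Im z_k > 0.

Zeros of the denominator: z^2 + 76 = 0 gives z = ±2*sqrt(19)*I; z^2 + 95 = 0 gives z = ±sqrt(95)*I.
Upper half-plane: z = 2*sqrt(19)*I, z = sqrt(95)*I (simple).

Each pole is a simple zero of Q(z) = z^4 + 171*z^2 + 7220, so Res(f, z₀) = P(z₀)/Q'(z₀) with P(z) = 8, Q'(z) = 4*z^3 + 342*z:
  Res(f, 2*sqrt(19)*I) = (8)/(76*sqrt(19)*I) = -2*sqrt(19)*I/361
  Res(f, sqrt(95)*I) = (8)/(-38*sqrt(95)*I) = 4*sqrt(95)*I/1805

Sum of residues: 2*I*(-5*sqrt(19) + 2*sqrt(95))/1805
∫_{-∞}^{∞} f(x) dx = 2πi · (2*I*(-5*sqrt(19) + 2*sqrt(95))/1805) = 4*pi*(-2*sqrt(95) + 5*sqrt(19))/1805

Final answer: 4*pi*(-2*sqrt(95) + 5*sqrt(19))/1805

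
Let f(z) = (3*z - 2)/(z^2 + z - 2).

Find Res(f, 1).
Write f(z) = P(z)/Q(z) with P(z) = 3*z - 2 and Q(z) = z^2 + z - 2.
The denominator factors as Q(z) = (z - 1)*(z + 2), so z = 1 is a simple zero of Q and P is analytic there; z = 1 is therefore a simple pole and
  Res(f, z₀) = P(z₀)/Q'(z₀).

Q'(z) = 2*z + 1, so Q'(1) = 3.
P(1) = 1.

Res(f, 1) = (1)/(3) = 1/3

Final answer: 1/3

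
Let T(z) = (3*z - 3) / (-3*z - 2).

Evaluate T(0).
3/2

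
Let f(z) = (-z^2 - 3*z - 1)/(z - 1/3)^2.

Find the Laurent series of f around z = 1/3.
Put w = z - (1/3), i.e. z = w + 1/3. The denominator is w^2, so it suffices to rewrite the numerator in powers of w.

P(z) = -z^2 - 3*z - 1
P(w + 1/3) = -19/9 - 11*w/3 - w^2

Dividing each term by w^2:
  f = -19/(9*w^2) - 11/(3*w) - 1

Substituting back w = z - 1/3:
  f(z) = -19/(9*(z - 1/3)^2) - 11/(3*(z - 1/3)) - 1

The series is finite because the numerator is a polynomial; the negative powers form the principal part, and the coefficient of 1/(z - 1/3) gives Res(f, 1/3) = -11/3.

Final answer: -19/(9*(z - 1/3)^2) - 11/(3*(z - 1/3)) - 1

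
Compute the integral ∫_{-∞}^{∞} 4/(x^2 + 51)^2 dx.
2*sqrt(51)*pi/2601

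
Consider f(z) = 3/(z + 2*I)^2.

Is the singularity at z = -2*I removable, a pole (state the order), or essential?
Write f(z) = g(z)/(z + 2*I)^2 with g(z) = 3.
g is entire and g(-2*I) = 3 ≠ 0, so no factor of (z + 2*I) cancels: the Laurent expansion of f about z = -2*I starts at the power -2, i.e. lim_{z→z₀} (z - z₀)^2 f(z) = 3 is finite and nonzero.
So z = -2*I is a pole of order 2.

Final answer: pole of order 2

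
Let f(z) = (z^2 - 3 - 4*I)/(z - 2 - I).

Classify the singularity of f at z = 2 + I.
removable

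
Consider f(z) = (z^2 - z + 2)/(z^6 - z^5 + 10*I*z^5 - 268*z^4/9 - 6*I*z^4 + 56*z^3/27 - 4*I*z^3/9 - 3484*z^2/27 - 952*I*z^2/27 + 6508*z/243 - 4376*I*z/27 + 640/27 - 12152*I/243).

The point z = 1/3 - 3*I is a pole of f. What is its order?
4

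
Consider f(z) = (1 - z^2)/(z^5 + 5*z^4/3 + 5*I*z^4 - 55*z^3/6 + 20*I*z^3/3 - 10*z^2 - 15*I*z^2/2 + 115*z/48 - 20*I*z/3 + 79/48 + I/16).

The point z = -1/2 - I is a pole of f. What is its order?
Factor the denominator:
  z^5 + 5*z^4/3 + 5*I*z^4 - 55*z^3/6 + 20*I*z^3/3 - 10*z^2 - 15*I*z^2/2 + 115*z/48 - 20*I*z/3 + 79/48 + I/16 = (z + 1/2 + I)^4*(z - 1/3 + I)

The numerator P(z) = 1 - z^2 has P(-1/2 - I) = 7/4 - I ≠ 0, so no factor of (z + 1/2 + I) cancels.
Near z = -1/2 - I we can therefore write f(z) = g(z)/(z + 1/2 + I)^4 with g analytic at -1/2 - I and g(-1/2 - I) ≠ 0 (g is the numerator divided by the remaining denominator factors).

Hence z = -1/2 - I is a pole of order 4.

Final answer: 4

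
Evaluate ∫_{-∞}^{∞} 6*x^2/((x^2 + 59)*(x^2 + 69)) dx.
Let f(z) = 6*z^2/((z^2 + 59)*(z^2 + 69)). The denominator has no real zeros and deg Q - deg P = 2 ≥ 2, so the integral of f over the upper semicircle |z| = R tends to 0 as R → ∞. Closing the contour in the upper half-plane,
  ∫_{-∞}^{∞} f(x) dx = 2πi · Σ Res(f, z_k)  over the poles with Im z_k > 0.

Zeros of the denominator: z^2 + 69 = 0 gives z = ±sqrt(69)*I; z^2 + 59 = 0 gives z = ±sqrt(59)*I.
Upper half-plane: z = sqrt(59)*I, z = sqrt(69)*I (simple).

Each pole is a simple zero of Q(z) = z^4 + 128*z^2 + 4071, so Res(f, z₀) = P(z₀)/Q'(z₀) with P(z) = 6*z^2, Q'(z) = 4*z^3 + 256*z:
  Res(f, sqrt(59)*I) = (-354)/(20*sqrt(59)*I) = 3*sqrt(59)*I/10
  Res(f, sqrt(69)*I) = (-414)/(-20*sqrt(69)*I) = -3*sqrt(69)*I/10

Sum of residues: 3*I*(-sqrt(69) + sqrt(59))/10
∫_{-∞}^{∞} f(x) dx = 2πi · (3*I*(-sqrt(69) + sqrt(59))/10) = 3*pi*(-sqrt(59) + sqrt(69))/5

Final answer: 3*pi*(-sqrt(59) + sqrt(69))/5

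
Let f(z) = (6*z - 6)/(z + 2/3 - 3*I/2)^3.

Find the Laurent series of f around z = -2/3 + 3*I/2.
Put w = z - (-2/3 + 3*I/2), i.e. z = w - 2/3 + 3*I/2. The denominator is w^3, so it suffices to rewrite the numerator in powers of w.

P(z) = 6*z - 6
P(w - 2/3 + 3*I/2) = -10 + 9*I + 6*w

Dividing each term by w^3:
  f = (-10 + 9*I)/w^3 + 6/w^2

Substituting back w = z + 2/3 - 3*I/2:
  f(z) = (-10 + 9*I)/(z + 2/3 - 3*I/2)^3 + 6/(z + 2/3 - 3*I/2)^2

The series is finite because the numerator is a polynomial; the negative powers form the principal part.

Final answer: (-10 + 9*I)/(z + 2/3 - 3*I/2)^3 + 6/(z + 2/3 - 3*I/2)^2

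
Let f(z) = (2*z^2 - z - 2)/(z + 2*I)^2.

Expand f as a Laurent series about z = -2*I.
Put w = z - (-2*I), i.e. z = w - 2*I. The denominator is w^2, so it suffices to rewrite the numerator in powers of w.

P(z) = 2*z^2 - z - 2
P(w - 2*I) = -10 + 2*I + (-1 - 8*I)*w + 2*w^2

Dividing each term by w^2:
  f = (-10 + 2*I)/w^2 + (-1 - 8*I)/w + 2

Substituting back w = z + 2*I:
  f(z) = (-10 + 2*I)/(z + 2*I)^2 + (-1 - 8*I)/(z + 2*I) + 2

The series is finite because the numerator is a polynomial; the negative powers form the principal part, and the coefficient of 1/(z + 2*I) gives Res(f, -2*I) = -1 - 8*I.

Final answer: (-10 + 2*I)/(z + 2*I)^2 + (-1 - 8*I)/(z + 2*I) + 2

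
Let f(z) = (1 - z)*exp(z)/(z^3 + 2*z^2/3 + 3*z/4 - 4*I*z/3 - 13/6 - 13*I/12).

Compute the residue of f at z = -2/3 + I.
Write f(z) = P(z)/Q(z) with P(z) = (1 - z)*exp(z) and Q(z) = z^3 + 2*z^2/3 + 3*z/4 - 4*I*z/3 - 13/6 - 13*I/12.
The denominator factors as Q(z) = (z + 2/3 - I)*(z + 1 + 3*I/2)*(z - 1 - I/2), so z = -2/3 + I is a simple zero of Q and P is analytic there; z = -2/3 + I is therefore a simple pole and
  Res(f, z₀) = P(z₀)/Q'(z₀).

Q'(z) = 3*z^2 + 4*z/3 + 3/4 - 4*I/3, so Q'(-2/3 + I) = -65/36 - 4*I.
P(-2/3 + I) = (5/3 - I)*exp(-2/3 + I).

Res(f, -2/3 + I) = ((5/3 - I)*exp(-2/3 + I))/(-65/36 - 4*I) = (1284/24961 + 10980*I/24961)*exp(-2/3 + I)

Final answer: (1284/24961 + 10980*I/24961)*exp(-2/3 + I)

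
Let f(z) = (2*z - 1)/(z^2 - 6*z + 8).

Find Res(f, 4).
Write f(z) = P(z)/Q(z) with P(z) = 2*z - 1 and Q(z) = z^2 - 6*z + 8.
The denominator factors as Q(z) = (z - 4)*(z - 2), so z = 4 is a simple zero of Q and P is analytic there; z = 4 is therefore a simple pole and
  Res(f, z₀) = P(z₀)/Q'(z₀).

Q'(z) = 2*z - 6, so Q'(4) = 2.
P(4) = 7.

Res(f, 4) = (7)/(2) = 7/2

Final answer: 7/2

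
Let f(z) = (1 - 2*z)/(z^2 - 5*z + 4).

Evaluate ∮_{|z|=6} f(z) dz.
By the residue theorem, ∮_C f(z) dz = 2πi · (sum of the residues of f at the poles inside |z| = 6).

The denominator factors as (z - 4)*(z - 1), so the singularities of f are simple poles at z = 4, z = 1.
  |4|² = 16 < 36 = 6², so this pole is inside the contour.
  |1|² = 1 < 36 = 6², so this pole is inside the contour.

With P(z) = 1 - 2*z and Q(z) = z^2 - 5*z + 4, each pole is simple, so Res(f, z₀) = P(z₀)/Q'(z₀) with Q'(z) = 2*z - 5.
  Res(f, 4) = P(4)/Q'(4) = (-7)/(3) = -7/3
  Res(f, 1) = P(1)/Q'(1) = (-1)/(-3) = 1/3

Sum of residues inside C: -2
∮_C f(z) dz = 2πi · (-2) = -4*I*pi

Final answer: -4*I*pi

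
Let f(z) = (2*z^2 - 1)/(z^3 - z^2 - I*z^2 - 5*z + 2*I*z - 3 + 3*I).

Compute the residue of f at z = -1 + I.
Write f(z) = P(z)/Q(z) with P(z) = 2*z^2 - 1 and Q(z) = z^3 - z^2 - I*z^2 - 5*z + 2*I*z - 3 + 3*I.
The denominator factors as Q(z) = (z + 1)*(z - 3)*(z + 1 - I), so z = -1 + I is a simple zero of Q and P is analytic there; z = -1 + I is therefore a simple pole and
  Res(f, z₀) = P(z₀)/Q'(z₀).

Q'(z) = 3*z^2 - 2*z - 2*I*z - 5 + 2*I, so Q'(-1 + I) = -1 - 4*I.
P(-1 + I) = -1 - 4*I.

Res(f, -1 + I) = (-1 - 4*I)/(-1 - 4*I) = 1

Final answer: 1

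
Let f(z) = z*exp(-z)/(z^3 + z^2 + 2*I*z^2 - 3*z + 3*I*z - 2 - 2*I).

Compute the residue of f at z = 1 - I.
Write f(z) = P(z)/Q(z) with P(z) = z*exp(-z) and Q(z) = z^3 + z^2 + 2*I*z^2 - 3*z + 3*I*z - 2 - 2*I.
The denominator factors as Q(z) = (z - 1 + I)*(z + I)*(z + 2), so z = 1 - I is a simple zero of Q and P is analytic there; z = 1 - I is therefore a simple pole and
  Res(f, z₀) = P(z₀)/Q'(z₀).

Q'(z) = 3*z^2 + 2*z + 4*I*z - 3 + 3*I, so Q'(1 - I) = 3 - I.
P(1 - I) = (1 - I)*exp(-1 + I).

Res(f, 1 - I) = ((1 - I)*exp(-1 + I))/(3 - I) = (2/5 - I/5)*exp(-1 + I)

Final answer: (2/5 - I/5)*exp(-1 + I)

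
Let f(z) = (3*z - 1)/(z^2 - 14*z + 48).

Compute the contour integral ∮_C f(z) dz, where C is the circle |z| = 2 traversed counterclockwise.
By the residue theorem, ∮_C f(z) dz = 2πi · (sum of the residues of f at the poles inside |z| = 2).

The denominator factors as (z - 6)*(z - 8), so the singularities of f are simple poles at z = 6, z = 8.
  |6|² = 36 > 4 = 2², so this pole is outside the contour.
  |8|² = 64 > 4 = 2², so this pole is outside the contour.

No pole lies inside the contour, so f is analytic on and inside C and the integral is 0 (Cauchy's theorem).

Final answer: 0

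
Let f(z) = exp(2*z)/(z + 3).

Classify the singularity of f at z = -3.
Write f(z) = g(z)/(z + 3) with g(z) = exp(2*z).
g is entire and g(-3) = exp(-6) ≠ 0, so no factor of (z + 3) cancels: the Laurent expansion of f about z = -3 starts at the power -1, i.e. lim_{z→z₀} (z - z₀) f(z) = exp(-6) is finite and nonzero.
So z = -3 is a pole of order 1.

Final answer: pole of order 1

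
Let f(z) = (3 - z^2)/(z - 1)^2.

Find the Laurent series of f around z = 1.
Put w = z - (1), i.e. z = w + 1. The denominator is w^2, so it suffices to rewrite the numerator in powers of w.

P(z) = 3 - z^2
P(w + 1) = 2 - 2*w - w^2

Dividing each term by w^2:
  f = 2/w^2 - 2/w - 1

Substituting back w = z - 1:
  f(z) = 2/(z - 1)^2 - 2/(z - 1) - 1

The series is finite because the numerator is a polynomial; the negative powers form the principal part, and the coefficient of 1/(z - 1) gives Res(f, 1) = -2.

Final answer: 2/(z - 1)^2 - 2/(z - 1) - 1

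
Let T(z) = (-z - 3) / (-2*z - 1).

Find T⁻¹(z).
Set w = T(z) = (-z - 3) / (-2*z - 1) and solve for z:
  w*(-2*z - 1) = -z - 3
  -w + z*(1 - 2*w) + 3 = 0
  z*(1 - 2*w) = w - 3
  z = (3 - w)/(2*w - 1)
Renaming the variable, T⁻¹(z) = (-z + 3)/(2*z - 1).
(Check: ad - bc = -5 ≠ 0, so T is invertible.)

Final answer: (-z + 3)/(2*z - 1)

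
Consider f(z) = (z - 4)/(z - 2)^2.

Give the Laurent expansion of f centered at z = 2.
Put w = z - (2), i.e. z = w + 2. The denominator is w^2, so it suffices to rewrite the numerator in powers of w.

P(z) = z - 4
P(w + 2) = -2 + w

Dividing each term by w^2:
  f = -2/w^2 + 1/w

Substituting back w = z - 2:
  f(z) = -2/(z - 2)^2 + 1/(z - 2)

The series is finite because the numerator is a polynomial; the negative powers form the principal part, and the coefficient of 1/(z - 2) gives Res(f, 2) = 1.

Final answer: -2/(z - 2)^2 + 1/(z - 2)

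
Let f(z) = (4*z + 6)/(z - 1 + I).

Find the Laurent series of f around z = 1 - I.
Put w = z - (1 - I), i.e. z = w + 1 - I. The denominator is w, so it suffices to rewrite the numerator in powers of w.

P(z) = 4*z + 6
P(w + 1 - I) = 10 - 4*I + 4*w

Dividing each term by w:
  f = (10 - 4*I)/w + 4

Substituting back w = z - 1 + I:
  f(z) = (10 - 4*I)/(z - 1 + I) + 4

The series is finite because the numerator is a polynomial; the negative powers form the principal part, and the coefficient of 1/(z - 1 + I) gives Res(f, 1 - I) = 10 - 4*I.

Final answer: (10 - 4*I)/(z - 1 + I) + 4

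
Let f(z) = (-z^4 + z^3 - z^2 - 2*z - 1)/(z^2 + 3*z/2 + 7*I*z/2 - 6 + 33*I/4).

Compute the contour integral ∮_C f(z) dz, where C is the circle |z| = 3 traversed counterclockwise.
0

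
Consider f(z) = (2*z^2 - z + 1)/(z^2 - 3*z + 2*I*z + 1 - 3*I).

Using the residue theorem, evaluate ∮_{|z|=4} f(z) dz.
By the residue theorem, ∮_C f(z) dz = 2πi · (sum of the residues of f at the poles inside |z| = 4).

The denominator factors as (z - 1 + I)*(z - 2 + I), so the singularities of f are simple poles at z = 1 - I, z = 2 - I.
  |1 - I|² = 2 < 16 = 4², so this pole is inside the contour.
  |2 - I|² = 5 < 16 = 4², so this pole is inside the contour.

With P(z) = 2*z^2 - z + 1 and Q(z) = z^2 - 3*z + 2*I*z + 1 - 3*I, each pole is simple, so Res(f, z₀) = P(z₀)/Q'(z₀) with Q'(z) = 2*z - 3 + 2*I.
  Res(f, 1 - I) = P(1 - I)/Q'(1 - I) = (-3*I)/(-1) = 3*I
  Res(f, 2 - I) = P(2 - I)/Q'(2 - I) = (5 - 7*I)/(1) = 5 - 7*I

Sum of residues inside C: 5 - 4*I
∮_C f(z) dz = 2πi · (5 - 4*I) = pi*(8 + 10*I)

Final answer: pi*(8 + 10*I)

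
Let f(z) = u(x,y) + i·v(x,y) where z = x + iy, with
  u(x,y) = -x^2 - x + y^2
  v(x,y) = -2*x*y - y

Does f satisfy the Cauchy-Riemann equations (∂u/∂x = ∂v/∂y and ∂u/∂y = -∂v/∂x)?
∂u/∂x = -2*x - 1
∂v/∂y = -2*x - 1
∂u/∂y = 2*y
∂v/∂x = -2*y
∂u/∂x = ∂v/∂y and ∂u/∂y = -∂v/∂x hold identically; f is analytic.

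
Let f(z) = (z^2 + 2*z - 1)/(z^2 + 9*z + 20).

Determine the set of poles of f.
{-5, -4}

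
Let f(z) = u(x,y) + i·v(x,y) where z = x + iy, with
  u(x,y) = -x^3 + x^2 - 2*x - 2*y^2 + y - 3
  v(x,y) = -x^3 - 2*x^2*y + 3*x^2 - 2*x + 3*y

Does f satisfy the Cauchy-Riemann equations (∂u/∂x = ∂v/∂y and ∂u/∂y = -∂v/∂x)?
∂u/∂x = -3*x^2 + 2*x - 2
∂v/∂y = 3 - 2*x^2
∂u/∂y = 1 - 4*y
∂v/∂x = -3*x^2 - 4*x*y + 6*x - 2
∂u/∂x ≠ ∂v/∂y and ∂u/∂y ≠ -∂v/∂x; the Cauchy-Riemann equations are not satisfied, so f is not analytic.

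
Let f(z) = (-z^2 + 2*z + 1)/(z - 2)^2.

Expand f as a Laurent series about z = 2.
Put w = z - (2), i.e. z = w + 2. The denominator is w^2, so it suffices to rewrite the numerator in powers of w.

P(z) = -z^2 + 2*z + 1
P(w + 2) = 1 - 2*w - w^2

Dividing each term by w^2:
  f = 1/w^2 - 2/w - 1

Substituting back w = z - 2:
  f(z) = 1/(z - 2)^2 - 2/(z - 2) - 1

The series is finite because the numerator is a polynomial; the negative powers form the principal part, and the coefficient of 1/(z - 2) gives Res(f, 2) = -2.

Final answer: 1/(z - 2)^2 - 2/(z - 2) - 1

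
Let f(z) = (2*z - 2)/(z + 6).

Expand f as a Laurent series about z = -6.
Put w = z - (-6), i.e. z = w - 6. The denominator is w, so it suffices to rewrite the numerator in powers of w.

P(z) = 2*z - 2
P(w - 6) = -14 + 2*w

Dividing each term by w:
  f = -14/w + 2

Substituting back w = z + 6:
  f(z) = -14/(z + 6) + 2

The series is finite because the numerator is a polynomial; the negative powers form the principal part, and the coefficient of 1/(z + 6) gives Res(f, -6) = -14.

Final answer: -14/(z + 6) + 2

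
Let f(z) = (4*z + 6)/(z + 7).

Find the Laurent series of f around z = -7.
Put w = z - (-7), i.e. z = w - 7. The denominator is w, so it suffices to rewrite the numerator in powers of w.

P(z) = 4*z + 6
P(w - 7) = -22 + 4*w

Dividing each term by w:
  f = -22/w + 4

Substituting back w = z + 7:
  f(z) = -22/(z + 7) + 4

The series is finite because the numerator is a polynomial; the negative powers form the principal part, and the coefficient of 1/(z + 7) gives Res(f, -7) = -22.

Final answer: -22/(z + 7) + 4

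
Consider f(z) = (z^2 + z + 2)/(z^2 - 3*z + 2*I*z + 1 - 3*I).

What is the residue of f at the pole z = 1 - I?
Write f(z) = P(z)/Q(z) with P(z) = z^2 + z + 2 and Q(z) = z^2 - 3*z + 2*I*z + 1 - 3*I.
The denominator factors as Q(z) = (z - 2 + I)*(z - 1 + I), so z = 1 - I is a simple zero of Q and P is analytic there; z = 1 - I is therefore a simple pole and
  Res(f, z₀) = P(z₀)/Q'(z₀).

Q'(z) = 2*z - 3 + 2*I, so Q'(1 - I) = -1.
P(1 - I) = 3 - 3*I.

Res(f, 1 - I) = (3 - 3*I)/(-1) = -3 + 3*I

Final answer: -3 + 3*I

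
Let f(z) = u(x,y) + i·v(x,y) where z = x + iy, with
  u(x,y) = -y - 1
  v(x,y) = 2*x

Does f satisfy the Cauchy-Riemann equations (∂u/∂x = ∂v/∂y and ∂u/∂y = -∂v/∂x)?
∂u/∂x = 0
∂v/∂y = 0
∂u/∂y = -1
∂v/∂x = 2
∂u/∂y ≠ -∂v/∂x; the Cauchy-Riemann equations are not satisfied, so f is not analytic.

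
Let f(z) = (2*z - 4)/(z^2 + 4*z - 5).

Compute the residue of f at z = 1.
Write f(z) = P(z)/Q(z) with P(z) = 2*z - 4 and Q(z) = z^2 + 4*z - 5.
The denominator factors as Q(z) = (z + 5)*(z - 1), so z = 1 is a simple zero of Q and P is analytic there; z = 1 is therefore a simple pole and
  Res(f, z₀) = P(z₀)/Q'(z₀).

Q'(z) = 2*z + 4, so Q'(1) = 6.
P(1) = -2.

Res(f, 1) = (-2)/(6) = -1/3

Final answer: -1/3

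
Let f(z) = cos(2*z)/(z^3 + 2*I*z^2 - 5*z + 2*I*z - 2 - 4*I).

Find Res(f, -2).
(7/85 + 6*I/85)*cos(4)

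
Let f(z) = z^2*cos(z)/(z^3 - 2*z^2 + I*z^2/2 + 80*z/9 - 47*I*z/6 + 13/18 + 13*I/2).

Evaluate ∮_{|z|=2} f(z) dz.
By the residue theorem, ∮_C f(z) dz = 2πi · (sum of the residues of f at the poles inside |z| = 2).

The denominator factors as (z + 1/3 + 3*I)*(z - 1/3 + I/2)*(z - 2 - 3*I), so the singularities of f are simple poles at z = -1/3 - 3*I, z = 1/3 - I/2, z = 2 + 3*I.
  |-1/3 - 3*I|² = 82/9 > 4 = 2², so this pole is outside the contour.
  |1/3 - I/2|² = 13/36 < 4 = 2², so this pole is inside the contour.
  |2 + 3*I|² = 13 > 4 = 2², so this pole is outside the contour.

With P(z) = z^2*cos(z) and Q(z) = z^3 - 2*z^2 + I*z^2/2 + 80*z/9 - 47*I*z/6 + 13/18 + 13*I/2, each pole is simple, so Res(f, z₀) = P(z₀)/Q'(z₀) with Q'(z) = 3*z^2 - 4*z + I*z + 80/9 - 47*I/6.
  Res(f, 1/3 - I/2) = P(1/3 - I/2)/Q'(1/3 - I/2) = ((-5/36 - I/3)*cos(1/3 - I/2))/(275/36 - 13*I/2) = (1433/130381 - 4470*I/130381)*cos(1/3 - I/2)

∮_C f(z) dz = 2πi · ((1433/130381 - 4470*I/130381)*cos(1/3 - I/2)) = pi*(8940/130381 + 2866*I/130381)*cos(1/3 - I/2)

Final answer: pi*(8940/130381 + 2866*I/130381)*cos(1/3 - I/2)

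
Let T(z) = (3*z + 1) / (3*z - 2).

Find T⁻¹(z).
(2*z + 1)/(3*z - 3)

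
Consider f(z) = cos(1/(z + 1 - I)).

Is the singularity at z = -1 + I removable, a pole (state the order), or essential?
essential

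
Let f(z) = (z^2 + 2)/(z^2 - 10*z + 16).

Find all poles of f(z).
The singularities of f are the zeros of the denominator. Factoring,
  z^2 - 10*z + 16 = (z - 2)*(z - 8)
so the candidates are z = 2, z = 8.

Check the numerator P(z) = z^2 + 2 at each one:
  P(2) = 6 ≠ 0, so z = 2 is a (simple) pole.
  P(8) = 66 ≠ 0, so z = 8 is a (simple) pole.

Poles of f: {2, 8}

Final answer: {2, 8}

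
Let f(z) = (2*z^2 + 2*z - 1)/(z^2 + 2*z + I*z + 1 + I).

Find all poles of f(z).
The singularities of f are the zeros of the denominator. Factoring,
  z^2 + 2*z + I*z + 1 + I = (z + 1)*(z + 1 + I)
so the candidates are z = -1, z = -1 - I.

Check the numerator P(z) = 2*z^2 + 2*z - 1 at each one:
  P(-1) = -1 ≠ 0, so z = -1 is a (simple) pole.
  P(-1 - I) = -3 + 2*I ≠ 0, so z = -1 - I is a (simple) pole.

Poles of f: {-1 - I, -1}

Final answer: {-1 - I, -1}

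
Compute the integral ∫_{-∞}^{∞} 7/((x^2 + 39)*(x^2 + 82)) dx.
Let f(z) = 7/((z^2 + 39)*(z^2 + 82)). The denominator has no real zeros and deg Q - deg P = 4 ≥ 2, so the integral of f over the upper semicircle |z| = R tends to 0 as R → ∞. Closing the contour in the upper half-plane,
  ∫_{-∞}^{∞} f(x) dx = 2πi · Σ Res(f, z_k)  over the poles with Im z_k > 0.

Zeros of the denominator: z^2 + 82 = 0 gives z = ±sqrt(82)*I; z^2 + 39 = 0 gives z = ±sqrt(39)*I.
Upper half-plane: z = sqrt(39)*I, z = sqrt(82)*I (simple).

Each pole is a simple zero of Q(z) = z^4 + 121*z^2 + 3198, so Res(f, z₀) = P(z₀)/Q'(z₀) with P(z) = 7, Q'(z) = 4*z^3 + 242*z:
  Res(f, sqrt(39)*I) = (7)/(86*sqrt(39)*I) = -7*sqrt(39)*I/3354
  Res(f, sqrt(82)*I) = (7)/(-86*sqrt(82)*I) = 7*sqrt(82)*I/7052

Sum of residues: 7*I*(-82*sqrt(39) + 39*sqrt(82))/275028
∫_{-∞}^{∞} f(x) dx = 2πi · (7*I*(-82*sqrt(39) + 39*sqrt(82))/275028) = 7*pi*(-39*sqrt(82) + 82*sqrt(39))/137514

Final answer: 7*pi*(-39*sqrt(82) + 82*sqrt(39))/137514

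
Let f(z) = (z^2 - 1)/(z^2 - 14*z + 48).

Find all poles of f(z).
{6, 8}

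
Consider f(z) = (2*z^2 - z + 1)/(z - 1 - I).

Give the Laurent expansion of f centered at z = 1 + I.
3*I/(z - 1 - I) + 3 + 4*I + 2*(z - 1 - I)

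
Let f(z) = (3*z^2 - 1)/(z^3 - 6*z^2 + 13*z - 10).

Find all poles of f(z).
The singularities of f are the zeros of the denominator. Factoring,
  z^3 - 6*z^2 + 13*z - 10 = (z - 2)*(z - 2 - I)*(z - 2 + I)
so the candidates are z = 2, z = 2 + I, z = 2 - I.

Check the numerator P(z) = 3*z^2 - 1 at each one:
  P(2) = 11 ≠ 0, so z = 2 is a (simple) pole.
  P(2 + I) = 8 + 12*I ≠ 0, so z = 2 + I is a (simple) pole.
  P(2 - I) = 8 - 12*I ≠ 0, so z = 2 - I is a (simple) pole.

Poles of f: {2 - I, 2, 2 + I}

Final answer: {2 - I, 2, 2 + I}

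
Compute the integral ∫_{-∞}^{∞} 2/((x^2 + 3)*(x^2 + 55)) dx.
Let f(z) = 2/((z^2 + 3)*(z^2 + 55)). The denominator has no real zeros and deg Q - deg P = 4 ≥ 2, so the integral of f over the upper semicircle |z| = R tends to 0 as R → ∞. Closing the contour in the upper half-plane,
  ∫_{-∞}^{∞} f(x) dx = 2πi · Σ Res(f, z_k)  over the poles with Im z_k > 0.

Zeros of the denominator: z^2 + 55 = 0 gives z = ±sqrt(55)*I; z^2 + 3 = 0 gives z = ±sqrt(3)*I.
Upper half-plane: z = sqrt(3)*I, z = sqrt(55)*I (simple).

Each pole is a simple zero of Q(z) = z^4 + 58*z^2 + 165, so Res(f, z₀) = P(z₀)/Q'(z₀) with P(z) = 2, Q'(z) = 4*z^3 + 116*z:
  Res(f, sqrt(3)*I) = (2)/(104*sqrt(3)*I) = -sqrt(3)*I/156
  Res(f, sqrt(55)*I) = (2)/(-104*sqrt(55)*I) = sqrt(55)*I/2860

Sum of residues: I*(-sqrt(3)/156 + sqrt(55)/2860)
∫_{-∞}^{∞} f(x) dx = 2πi · (I*(-sqrt(3)/156 + sqrt(55)/2860)) = pi*(-3*sqrt(55) + 55*sqrt(3))/4290

Final answer: pi*(-3*sqrt(55) + 55*sqrt(3))/4290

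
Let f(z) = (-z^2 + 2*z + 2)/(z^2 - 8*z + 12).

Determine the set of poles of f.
The singularities of f are the zeros of the denominator. Factoring,
  z^2 - 8*z + 12 = (z - 6)*(z - 2)
so the candidates are z = 6, z = 2.

Check the numerator P(z) = -z^2 + 2*z + 2 at each one:
  P(6) = -22 ≠ 0, so z = 6 is a (simple) pole.
  P(2) = 2 ≠ 0, so z = 2 is a (simple) pole.

Poles of f: {2, 6}

Final answer: {2, 6}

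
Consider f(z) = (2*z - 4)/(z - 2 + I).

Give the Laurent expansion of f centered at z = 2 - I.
Put w = z - (2 - I), i.e. z = w + 2 - I. The denominator is w, so it suffices to rewrite the numerator in powers of w.

P(z) = 2*z - 4
P(w + 2 - I) = -2*I + 2*w

Dividing each term by w:
  f = -2*I/w + 2

Substituting back w = z - 2 + I:
  f(z) = -2*I/(z - 2 + I) + 2

The series is finite because the numerator is a polynomial; the negative powers form the principal part, and the coefficient of 1/(z - 2 + I) gives Res(f, 2 - I) = -2*I.

Final answer: -2*I/(z - 2 + I) + 2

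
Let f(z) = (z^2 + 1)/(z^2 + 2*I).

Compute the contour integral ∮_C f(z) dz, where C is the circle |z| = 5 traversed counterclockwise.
By the residue theorem, ∮_C f(z) dz = 2πi · (sum of the residues of f at the poles inside |z| = 5).

The denominator factors as (z - 1 + I)*(z + 1 - I), so the singularities of f are simple poles at z = 1 - I, z = -1 + I.
  |1 - I|² = 2 < 25 = 5², so this pole is inside the contour.
  |-1 + I|² = 2 < 25 = 5², so this pole is inside the contour.

With P(z) = z^2 + 1 and Q(z) = z^2 + 2*I, each pole is simple, so Res(f, z₀) = P(z₀)/Q'(z₀) with Q'(z) = 2*z.
  Res(f, 1 - I) = P(1 - I)/Q'(1 - I) = (1 - 2*I)/(2 - 2*I) = 3/4 - I/4
  Res(f, -1 + I) = P(-1 + I)/Q'(-1 + I) = (1 - 2*I)/(-2 + 2*I) = -3/4 + I/4

Sum of residues inside C: 0
∮_C f(z) dz = 2πi · (0) = 0

Final answer: 0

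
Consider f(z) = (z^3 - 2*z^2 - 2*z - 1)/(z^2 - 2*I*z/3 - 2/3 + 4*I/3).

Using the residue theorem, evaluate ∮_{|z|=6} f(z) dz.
By the residue theorem, ∮_C f(z) dz = 2πi · (sum of the residues of f at the poles inside |z| = 6).

The denominator factors as (z + 1 - I)*(z - 1 + I/3), so the singularities of f are simple poles at z = -1 + I, z = 1 - I/3.
  |-1 + I|² = 2 < 36 = 6², so this pole is inside the contour.
  |1 - I/3|² = 10/9 < 36 = 6², so this pole is inside the contour.

With P(z) = z^3 - 2*z^2 - 2*z - 1 and Q(z) = z^2 - 2*I*z/3 - 2/3 + 4*I/3, each pole is simple, so Res(f, z₀) = P(z₀)/Q'(z₀) with Q'(z) = 2*z - 2*I/3.
  Res(f, -1 + I) = P(-1 + I)/Q'(-1 + I) = (3 + 4*I)/(-2 + 4*I/3) = -3/26 - 27*I/13
  Res(f, 1 - I/3) = P(1 - I/3)/Q'(1 - I/3) = (-37/9 + 28*I/27)/(2 - 4*I/3) = -389/234 - 23*I/39

Sum of residues inside C: -16/9 - 8*I/3
∮_C f(z) dz = 2πi · (-16/9 - 8*I/3) = pi*(16/3 - 32*I/9)

Final answer: pi*(16/3 - 32*I/9)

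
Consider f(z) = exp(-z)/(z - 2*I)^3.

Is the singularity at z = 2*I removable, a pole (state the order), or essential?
Write f(z) = g(z)/(z - 2*I)^3 with g(z) = exp(-z).
g is entire and g(2*I) = exp(-2*I) ≠ 0, so no factor of (z - 2*I) cancels: the Laurent expansion of f about z = 2*I starts at the power -3, i.e. lim_{z→z₀} (z - z₀)^3 f(z) = exp(-2*I) is finite and nonzero.
So z = 2*I is a pole of order 3.

Final answer: pole of order 3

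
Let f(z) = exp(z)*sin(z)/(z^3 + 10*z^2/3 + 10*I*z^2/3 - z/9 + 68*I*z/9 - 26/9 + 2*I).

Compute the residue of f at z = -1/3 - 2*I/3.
Write f(z) = P(z)/Q(z) with P(z) = exp(z)*sin(z) and Q(z) = z^3 + 10*z^2/3 + 10*I*z^2/3 - z/9 + 68*I*z/9 - 26/9 + 2*I.
The denominator factors as Q(z) = (z + 1/3 + 2*I/3)*(z + 1 + 2*I)*(z + 2 + 2*I/3), so z = -1/3 - 2*I/3 is a simple zero of Q and P is analytic there; z = -1/3 - 2*I/3 is therefore a simple pole and
  Res(f, z₀) = P(z₀)/Q'(z₀).

Q'(z) = 3*z^2 + 20*z/3 + 20*I*z/3 - 1/9 + 68*I/9, so Q'(-1/3 - 2*I/3) = 10/9 + 20*I/9.
P(-1/3 - 2*I/3) = -exp(-1/3 - 2*I/3)*sin(1/3 + 2*I/3).

Res(f, -1/3 - 2*I/3) = (-exp(-1/3 - 2*I/3)*sin(1/3 + 2*I/3))/(10/9 + 20*I/9) = (-9/50 + 9*I/25)*exp(-1/3 - 2*I/3)*sin(1/3 + 2*I/3)

Final answer: (-9/50 + 9*I/25)*exp(-1/3 - 2*I/3)*sin(1/3 + 2*I/3)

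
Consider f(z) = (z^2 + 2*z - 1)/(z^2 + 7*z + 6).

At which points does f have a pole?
The singularities of f are the zeros of the denominator. Factoring,
  z^2 + 7*z + 6 = (z + 6)*(z + 1)
so the candidates are z = -6, z = -1.

Check the numerator P(z) = z^2 + 2*z - 1 at each one:
  P(-6) = 23 ≠ 0, so z = -6 is a (simple) pole.
  P(-1) = -2 ≠ 0, so z = -1 is a (simple) pole.

Poles of f: {-6, -1}

Final answer: {-6, -1}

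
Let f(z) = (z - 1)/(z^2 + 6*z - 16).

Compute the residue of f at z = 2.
Write f(z) = P(z)/Q(z) with P(z) = z - 1 and Q(z) = z^2 + 6*z - 16.
The denominator factors as Q(z) = (z + 8)*(z - 2), so z = 2 is a simple zero of Q and P is analytic there; z = 2 is therefore a simple pole and
  Res(f, z₀) = P(z₀)/Q'(z₀).

Q'(z) = 2*z + 6, so Q'(2) = 10.
P(2) = 1.

Res(f, 2) = (1)/(10) = 1/10

Final answer: 1/10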